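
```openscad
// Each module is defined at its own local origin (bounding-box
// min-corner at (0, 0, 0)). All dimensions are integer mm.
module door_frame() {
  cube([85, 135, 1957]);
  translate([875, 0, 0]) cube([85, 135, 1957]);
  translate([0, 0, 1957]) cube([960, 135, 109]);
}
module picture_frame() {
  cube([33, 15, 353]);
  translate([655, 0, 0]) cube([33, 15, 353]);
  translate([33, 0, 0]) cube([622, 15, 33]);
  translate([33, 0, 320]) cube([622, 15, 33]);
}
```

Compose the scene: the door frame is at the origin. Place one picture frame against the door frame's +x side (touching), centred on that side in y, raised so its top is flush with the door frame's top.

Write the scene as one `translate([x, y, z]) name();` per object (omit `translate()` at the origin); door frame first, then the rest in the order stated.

door_frame();
translate([960, 60, 1713]) picture_frame();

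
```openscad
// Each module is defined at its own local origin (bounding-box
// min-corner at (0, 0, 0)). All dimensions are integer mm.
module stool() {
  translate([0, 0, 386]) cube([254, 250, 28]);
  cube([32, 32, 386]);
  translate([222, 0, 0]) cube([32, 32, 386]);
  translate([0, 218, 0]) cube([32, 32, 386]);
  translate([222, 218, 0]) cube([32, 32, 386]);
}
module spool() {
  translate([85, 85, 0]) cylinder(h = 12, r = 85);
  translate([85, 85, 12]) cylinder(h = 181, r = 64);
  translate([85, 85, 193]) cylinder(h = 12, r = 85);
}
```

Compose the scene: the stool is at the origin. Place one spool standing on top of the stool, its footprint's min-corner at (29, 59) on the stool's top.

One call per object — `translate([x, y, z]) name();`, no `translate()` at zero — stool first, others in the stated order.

stool();
translate([29, 59, 414]) spool();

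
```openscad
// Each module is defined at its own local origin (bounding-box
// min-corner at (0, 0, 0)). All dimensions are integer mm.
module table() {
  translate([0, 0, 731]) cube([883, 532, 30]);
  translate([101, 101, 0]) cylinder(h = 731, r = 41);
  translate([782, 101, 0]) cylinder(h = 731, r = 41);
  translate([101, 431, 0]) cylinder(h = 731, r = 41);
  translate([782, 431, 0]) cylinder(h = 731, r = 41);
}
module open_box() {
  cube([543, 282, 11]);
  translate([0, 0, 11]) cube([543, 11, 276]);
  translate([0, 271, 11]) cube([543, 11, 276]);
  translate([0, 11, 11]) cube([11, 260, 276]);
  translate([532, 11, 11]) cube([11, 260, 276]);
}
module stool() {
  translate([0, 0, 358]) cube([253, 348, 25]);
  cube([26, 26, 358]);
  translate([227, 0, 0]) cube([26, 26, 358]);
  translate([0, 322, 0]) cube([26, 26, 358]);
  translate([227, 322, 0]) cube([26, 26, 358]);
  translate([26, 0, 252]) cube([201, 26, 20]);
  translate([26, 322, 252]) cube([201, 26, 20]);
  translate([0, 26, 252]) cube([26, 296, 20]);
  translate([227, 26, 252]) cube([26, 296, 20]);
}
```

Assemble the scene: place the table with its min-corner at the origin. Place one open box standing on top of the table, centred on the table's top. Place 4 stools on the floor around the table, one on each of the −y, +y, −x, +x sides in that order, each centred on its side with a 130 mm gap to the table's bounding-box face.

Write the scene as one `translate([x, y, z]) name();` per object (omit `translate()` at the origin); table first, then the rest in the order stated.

table();
translate([170, 125, 761]) open_box();
translate([315, -478, 0]) stool();
translate([315, 662, 0]) stool();
translate([-383, 92, 0]) stool();
translate([1013, 92, 0]) stool();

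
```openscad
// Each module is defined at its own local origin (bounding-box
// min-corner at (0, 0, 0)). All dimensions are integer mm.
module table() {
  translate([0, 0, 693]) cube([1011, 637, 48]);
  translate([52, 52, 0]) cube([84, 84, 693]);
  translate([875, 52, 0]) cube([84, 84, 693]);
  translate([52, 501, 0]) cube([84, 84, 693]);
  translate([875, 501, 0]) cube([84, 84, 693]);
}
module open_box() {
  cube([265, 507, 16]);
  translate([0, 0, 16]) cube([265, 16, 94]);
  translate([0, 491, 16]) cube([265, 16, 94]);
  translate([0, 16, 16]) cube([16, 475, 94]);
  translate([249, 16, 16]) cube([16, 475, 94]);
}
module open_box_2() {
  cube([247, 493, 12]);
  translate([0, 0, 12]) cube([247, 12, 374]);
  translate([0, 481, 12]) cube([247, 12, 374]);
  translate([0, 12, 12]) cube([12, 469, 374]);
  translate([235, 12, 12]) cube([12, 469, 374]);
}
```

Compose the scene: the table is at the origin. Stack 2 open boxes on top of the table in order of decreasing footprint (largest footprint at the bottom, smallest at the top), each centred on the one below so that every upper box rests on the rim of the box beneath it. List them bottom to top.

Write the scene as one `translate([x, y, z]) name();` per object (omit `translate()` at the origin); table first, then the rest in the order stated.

table();
translate([373, 65, 741]) open_box();
translate([382, 72, 851]) open_box_2();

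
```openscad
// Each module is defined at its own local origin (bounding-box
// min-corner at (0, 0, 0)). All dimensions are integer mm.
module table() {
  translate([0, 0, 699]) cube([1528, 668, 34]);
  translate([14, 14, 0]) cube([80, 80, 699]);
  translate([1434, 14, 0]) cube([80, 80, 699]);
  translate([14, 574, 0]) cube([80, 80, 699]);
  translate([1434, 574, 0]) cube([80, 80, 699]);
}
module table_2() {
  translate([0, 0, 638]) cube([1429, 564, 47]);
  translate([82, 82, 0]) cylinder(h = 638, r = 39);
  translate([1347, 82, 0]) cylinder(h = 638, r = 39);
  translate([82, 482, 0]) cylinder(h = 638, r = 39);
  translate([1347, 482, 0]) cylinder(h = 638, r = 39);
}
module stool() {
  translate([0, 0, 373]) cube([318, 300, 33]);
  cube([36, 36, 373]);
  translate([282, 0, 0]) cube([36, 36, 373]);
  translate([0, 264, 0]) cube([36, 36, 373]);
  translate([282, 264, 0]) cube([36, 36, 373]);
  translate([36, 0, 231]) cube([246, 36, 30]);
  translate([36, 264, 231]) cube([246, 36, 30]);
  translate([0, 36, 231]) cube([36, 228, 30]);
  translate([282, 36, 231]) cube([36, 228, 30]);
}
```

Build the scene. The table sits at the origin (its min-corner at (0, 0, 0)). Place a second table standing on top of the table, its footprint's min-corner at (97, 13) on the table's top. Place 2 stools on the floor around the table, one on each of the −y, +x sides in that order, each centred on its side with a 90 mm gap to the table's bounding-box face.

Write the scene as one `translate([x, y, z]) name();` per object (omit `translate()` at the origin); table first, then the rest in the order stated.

table();
translate([97, 13, 733]) table_2();
translate([605, -390, 0]) stool();
translate([1618, 184, 0]) stool();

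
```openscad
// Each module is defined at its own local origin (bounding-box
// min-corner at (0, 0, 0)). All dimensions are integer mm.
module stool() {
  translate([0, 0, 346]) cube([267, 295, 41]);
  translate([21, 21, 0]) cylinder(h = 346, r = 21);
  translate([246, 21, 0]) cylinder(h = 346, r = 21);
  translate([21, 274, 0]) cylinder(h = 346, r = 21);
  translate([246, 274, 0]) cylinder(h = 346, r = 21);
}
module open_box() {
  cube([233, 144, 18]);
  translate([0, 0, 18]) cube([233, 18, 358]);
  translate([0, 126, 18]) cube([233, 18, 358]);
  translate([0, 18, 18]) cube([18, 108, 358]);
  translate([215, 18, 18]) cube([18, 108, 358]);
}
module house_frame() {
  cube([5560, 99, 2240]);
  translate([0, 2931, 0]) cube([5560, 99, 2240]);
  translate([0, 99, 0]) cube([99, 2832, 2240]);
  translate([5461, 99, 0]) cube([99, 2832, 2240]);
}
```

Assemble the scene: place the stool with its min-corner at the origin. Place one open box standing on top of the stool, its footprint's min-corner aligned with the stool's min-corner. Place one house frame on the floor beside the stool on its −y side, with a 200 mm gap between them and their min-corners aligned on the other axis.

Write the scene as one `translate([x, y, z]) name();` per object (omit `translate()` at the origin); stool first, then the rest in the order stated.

stool();
translate([0, 0, 387]) open_box();
translate([0, -3230, 0]) house_frame();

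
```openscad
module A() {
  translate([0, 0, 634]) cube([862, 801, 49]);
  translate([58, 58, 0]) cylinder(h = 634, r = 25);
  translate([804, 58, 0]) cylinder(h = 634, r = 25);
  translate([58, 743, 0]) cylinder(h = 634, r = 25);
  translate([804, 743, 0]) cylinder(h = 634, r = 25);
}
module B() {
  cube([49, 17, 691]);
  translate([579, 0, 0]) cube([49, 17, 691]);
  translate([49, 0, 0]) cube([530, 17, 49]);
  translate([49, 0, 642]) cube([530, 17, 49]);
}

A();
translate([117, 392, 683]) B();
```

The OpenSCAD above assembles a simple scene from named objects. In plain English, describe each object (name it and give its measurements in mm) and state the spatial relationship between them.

A is a rectangular dining table. The top is 862×801×49 mm with its upper surface at z = 683 mm. It stands on four round legs of 50 mm diameter, each leg's bounding box inset 33 mm from the nearest pair of top edges, running from the floor to the underside of the top.

B is a picture frame with a 530×593 mm rectangular opening (x by z) and a uniform 49 mm border on every side. Frame depth is 17 mm along y. It is built from two vertical stiles running the full outside height and two horizontal rails spanning the gap between the stiles.

The picture frame is on top of the table, centred.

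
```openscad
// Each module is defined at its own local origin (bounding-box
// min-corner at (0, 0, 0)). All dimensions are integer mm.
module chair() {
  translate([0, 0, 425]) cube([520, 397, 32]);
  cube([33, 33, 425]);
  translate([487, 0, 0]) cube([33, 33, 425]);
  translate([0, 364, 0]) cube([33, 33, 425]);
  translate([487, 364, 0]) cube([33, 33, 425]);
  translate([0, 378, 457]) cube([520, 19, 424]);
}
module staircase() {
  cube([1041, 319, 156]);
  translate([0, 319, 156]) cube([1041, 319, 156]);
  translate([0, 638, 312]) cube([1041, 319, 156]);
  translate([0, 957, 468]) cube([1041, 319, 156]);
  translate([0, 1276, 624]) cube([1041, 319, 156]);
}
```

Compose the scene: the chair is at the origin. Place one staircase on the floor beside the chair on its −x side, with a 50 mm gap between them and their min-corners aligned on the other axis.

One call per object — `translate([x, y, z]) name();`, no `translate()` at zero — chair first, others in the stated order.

chair();
translate([-1091, 0, 0]) staircase();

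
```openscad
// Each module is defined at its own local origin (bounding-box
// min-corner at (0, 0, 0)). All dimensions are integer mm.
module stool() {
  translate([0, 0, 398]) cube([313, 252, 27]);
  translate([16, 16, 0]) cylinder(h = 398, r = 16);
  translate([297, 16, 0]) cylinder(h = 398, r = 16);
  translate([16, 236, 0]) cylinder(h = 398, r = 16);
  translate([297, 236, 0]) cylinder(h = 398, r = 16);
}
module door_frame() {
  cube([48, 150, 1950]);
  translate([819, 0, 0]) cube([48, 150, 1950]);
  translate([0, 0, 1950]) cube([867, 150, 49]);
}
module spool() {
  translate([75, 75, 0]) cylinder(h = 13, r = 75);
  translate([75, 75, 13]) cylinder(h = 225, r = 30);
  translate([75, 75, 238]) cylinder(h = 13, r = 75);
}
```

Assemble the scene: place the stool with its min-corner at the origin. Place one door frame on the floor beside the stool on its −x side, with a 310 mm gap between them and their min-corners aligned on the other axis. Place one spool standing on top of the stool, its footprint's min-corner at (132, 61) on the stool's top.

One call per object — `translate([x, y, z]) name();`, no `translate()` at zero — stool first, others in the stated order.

stool();
translate([-1177, 0, 0]) door_frame();
translate([132, 61, 425]) spool();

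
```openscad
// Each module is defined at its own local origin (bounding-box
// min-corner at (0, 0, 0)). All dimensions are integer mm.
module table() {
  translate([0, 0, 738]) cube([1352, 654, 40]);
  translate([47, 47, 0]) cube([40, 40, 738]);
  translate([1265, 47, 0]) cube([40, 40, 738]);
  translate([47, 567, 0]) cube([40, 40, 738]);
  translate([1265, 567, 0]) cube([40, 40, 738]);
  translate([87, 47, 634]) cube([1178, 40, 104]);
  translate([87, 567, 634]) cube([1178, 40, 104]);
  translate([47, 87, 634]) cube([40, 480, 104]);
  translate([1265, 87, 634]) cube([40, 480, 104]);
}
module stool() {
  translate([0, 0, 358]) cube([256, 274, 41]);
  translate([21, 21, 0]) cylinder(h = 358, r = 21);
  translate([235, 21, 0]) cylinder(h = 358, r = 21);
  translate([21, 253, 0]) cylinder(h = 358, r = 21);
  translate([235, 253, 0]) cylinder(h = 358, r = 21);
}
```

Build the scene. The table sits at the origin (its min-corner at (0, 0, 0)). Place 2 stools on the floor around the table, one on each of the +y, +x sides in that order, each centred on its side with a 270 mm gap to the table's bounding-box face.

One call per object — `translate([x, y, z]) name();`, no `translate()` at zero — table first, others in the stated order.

table();
translate([548, 924, 0]) stool();
translate([1622, 190, 0]) stool();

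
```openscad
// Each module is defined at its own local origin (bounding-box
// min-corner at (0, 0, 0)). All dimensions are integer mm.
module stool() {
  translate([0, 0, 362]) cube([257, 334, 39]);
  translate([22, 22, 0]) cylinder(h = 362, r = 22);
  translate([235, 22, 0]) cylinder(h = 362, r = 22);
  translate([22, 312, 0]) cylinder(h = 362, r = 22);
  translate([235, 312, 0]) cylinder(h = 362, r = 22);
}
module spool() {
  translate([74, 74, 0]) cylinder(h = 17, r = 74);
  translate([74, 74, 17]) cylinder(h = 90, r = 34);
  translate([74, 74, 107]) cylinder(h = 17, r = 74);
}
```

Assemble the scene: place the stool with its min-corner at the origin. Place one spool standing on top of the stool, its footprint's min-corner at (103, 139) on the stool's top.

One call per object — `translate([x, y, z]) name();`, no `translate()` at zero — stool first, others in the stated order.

stool();
translate([103, 139, 401]) spool();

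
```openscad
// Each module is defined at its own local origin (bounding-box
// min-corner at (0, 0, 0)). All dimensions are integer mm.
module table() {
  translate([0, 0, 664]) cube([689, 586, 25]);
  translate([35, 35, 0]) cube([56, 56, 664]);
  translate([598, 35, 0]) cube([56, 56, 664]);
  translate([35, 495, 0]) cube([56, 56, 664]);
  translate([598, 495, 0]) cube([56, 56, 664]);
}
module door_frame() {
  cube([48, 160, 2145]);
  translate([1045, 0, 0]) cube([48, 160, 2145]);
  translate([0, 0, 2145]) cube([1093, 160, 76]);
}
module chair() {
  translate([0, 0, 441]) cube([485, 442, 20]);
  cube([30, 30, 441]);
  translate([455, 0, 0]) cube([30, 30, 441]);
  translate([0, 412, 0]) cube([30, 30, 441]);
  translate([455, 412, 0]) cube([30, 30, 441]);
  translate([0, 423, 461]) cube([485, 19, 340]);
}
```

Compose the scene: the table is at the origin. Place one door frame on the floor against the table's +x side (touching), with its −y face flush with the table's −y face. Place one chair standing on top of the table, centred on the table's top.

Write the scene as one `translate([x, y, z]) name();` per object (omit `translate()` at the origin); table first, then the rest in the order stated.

table();
translate([689, 0, 0]) door_frame();
translate([102, 72, 689]) chair();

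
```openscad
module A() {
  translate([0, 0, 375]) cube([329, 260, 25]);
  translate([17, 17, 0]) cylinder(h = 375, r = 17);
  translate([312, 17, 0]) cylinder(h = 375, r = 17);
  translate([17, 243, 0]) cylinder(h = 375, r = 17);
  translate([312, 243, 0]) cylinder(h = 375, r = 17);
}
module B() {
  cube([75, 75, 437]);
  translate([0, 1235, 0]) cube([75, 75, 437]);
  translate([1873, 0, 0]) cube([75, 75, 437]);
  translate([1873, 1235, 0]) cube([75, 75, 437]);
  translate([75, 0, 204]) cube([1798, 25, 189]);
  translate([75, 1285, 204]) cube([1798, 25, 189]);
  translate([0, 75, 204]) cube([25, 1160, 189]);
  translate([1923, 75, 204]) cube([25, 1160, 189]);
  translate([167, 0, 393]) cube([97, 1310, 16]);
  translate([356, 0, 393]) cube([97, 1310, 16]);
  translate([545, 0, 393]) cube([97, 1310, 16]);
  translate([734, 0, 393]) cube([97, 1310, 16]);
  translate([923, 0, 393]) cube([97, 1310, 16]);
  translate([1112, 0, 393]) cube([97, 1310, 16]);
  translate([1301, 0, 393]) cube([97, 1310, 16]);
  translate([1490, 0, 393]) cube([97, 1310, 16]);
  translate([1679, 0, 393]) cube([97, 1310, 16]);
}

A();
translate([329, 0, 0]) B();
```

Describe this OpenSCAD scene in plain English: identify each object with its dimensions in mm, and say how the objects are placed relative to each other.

A is a four-legged stool. The seat is 329×260 mm, 25 mm thick, top at z = 400 mm. It stands on four round legs, each 34 mm in diameter, from z = 0 to the seat underside, each leg's axis is inset half a diameter from the nearest pair of seat edges (so the leg's bounding box is flush with the corner).

B is a bed frame 1948 mm long (x) by 1310 mm wide (y). Four 75×75 mm corner posts, 437 mm tall, at the corners of the footprint. Four rails of 25 mm thickness and 189 mm height run between adjacent posts with their undersides at z = 204 mm, their outer faces flush with the outside of the frame (the two x-running rails run between the posts' inner faces; the two y-running rails run between the posts' inner faces). 9 slats, each 97 mm wide (x) and 16 mm thick, lie across the top of the two x-running rails, running the full 1310 mm width of the frame in y; the slats are evenly spaced along x between the inner faces of the end posts with equal gaps (rounded down to the nearest mm) at the −x end and between each pair — any rounding remainder accumulates at the +x end.

The bed frame is against the stool's +x side, with their −y faces flush.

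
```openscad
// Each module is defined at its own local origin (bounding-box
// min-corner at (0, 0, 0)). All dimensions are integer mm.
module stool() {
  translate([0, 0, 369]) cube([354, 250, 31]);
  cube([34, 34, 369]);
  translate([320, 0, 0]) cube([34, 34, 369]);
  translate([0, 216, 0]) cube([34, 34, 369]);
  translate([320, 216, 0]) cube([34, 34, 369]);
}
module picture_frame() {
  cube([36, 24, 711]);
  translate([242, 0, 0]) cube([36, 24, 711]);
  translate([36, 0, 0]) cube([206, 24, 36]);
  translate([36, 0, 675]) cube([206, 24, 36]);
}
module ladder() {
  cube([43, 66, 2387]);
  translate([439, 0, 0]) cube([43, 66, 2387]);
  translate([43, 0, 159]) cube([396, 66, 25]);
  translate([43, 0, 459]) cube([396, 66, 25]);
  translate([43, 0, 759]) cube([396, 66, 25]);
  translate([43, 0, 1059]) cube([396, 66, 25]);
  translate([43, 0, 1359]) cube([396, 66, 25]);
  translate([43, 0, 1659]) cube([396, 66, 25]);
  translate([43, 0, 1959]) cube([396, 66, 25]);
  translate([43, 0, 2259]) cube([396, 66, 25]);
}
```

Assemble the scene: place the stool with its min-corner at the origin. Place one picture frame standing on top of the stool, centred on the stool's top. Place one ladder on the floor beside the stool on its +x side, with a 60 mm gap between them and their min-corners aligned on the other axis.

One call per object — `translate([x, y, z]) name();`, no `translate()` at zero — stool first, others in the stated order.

stool();
translate([38, 113, 400]) picture_frame();
translate([414, 0, 0]) ladder();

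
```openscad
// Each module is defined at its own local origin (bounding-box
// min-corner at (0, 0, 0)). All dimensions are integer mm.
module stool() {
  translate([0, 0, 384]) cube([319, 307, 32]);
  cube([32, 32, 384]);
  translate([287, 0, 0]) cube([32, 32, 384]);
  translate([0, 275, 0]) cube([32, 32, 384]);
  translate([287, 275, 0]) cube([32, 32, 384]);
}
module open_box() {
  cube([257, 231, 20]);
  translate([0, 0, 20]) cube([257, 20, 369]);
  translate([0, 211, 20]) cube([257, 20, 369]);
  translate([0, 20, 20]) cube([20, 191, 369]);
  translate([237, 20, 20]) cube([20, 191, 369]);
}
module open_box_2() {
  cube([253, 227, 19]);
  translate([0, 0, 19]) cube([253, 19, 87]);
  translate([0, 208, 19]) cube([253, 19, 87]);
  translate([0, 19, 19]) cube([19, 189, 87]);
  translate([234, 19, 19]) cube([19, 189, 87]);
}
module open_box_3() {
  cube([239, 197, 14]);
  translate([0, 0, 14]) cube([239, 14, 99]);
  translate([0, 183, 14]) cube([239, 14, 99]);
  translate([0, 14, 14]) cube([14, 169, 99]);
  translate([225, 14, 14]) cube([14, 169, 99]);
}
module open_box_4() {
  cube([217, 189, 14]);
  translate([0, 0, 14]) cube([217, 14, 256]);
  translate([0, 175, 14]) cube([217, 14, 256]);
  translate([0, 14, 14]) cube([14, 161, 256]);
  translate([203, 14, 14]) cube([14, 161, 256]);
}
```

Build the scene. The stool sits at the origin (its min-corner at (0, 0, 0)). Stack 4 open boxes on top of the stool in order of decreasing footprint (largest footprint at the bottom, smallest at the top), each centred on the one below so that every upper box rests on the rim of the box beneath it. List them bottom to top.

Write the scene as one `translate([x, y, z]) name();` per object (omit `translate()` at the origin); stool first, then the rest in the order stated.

stool();
translate([31, 38, 416]) open_box();
translate([33, 40, 805]) open_box_2();
translate([40, 55, 911]) open_box_3();
translate([51, 59, 1024]) open_box_4();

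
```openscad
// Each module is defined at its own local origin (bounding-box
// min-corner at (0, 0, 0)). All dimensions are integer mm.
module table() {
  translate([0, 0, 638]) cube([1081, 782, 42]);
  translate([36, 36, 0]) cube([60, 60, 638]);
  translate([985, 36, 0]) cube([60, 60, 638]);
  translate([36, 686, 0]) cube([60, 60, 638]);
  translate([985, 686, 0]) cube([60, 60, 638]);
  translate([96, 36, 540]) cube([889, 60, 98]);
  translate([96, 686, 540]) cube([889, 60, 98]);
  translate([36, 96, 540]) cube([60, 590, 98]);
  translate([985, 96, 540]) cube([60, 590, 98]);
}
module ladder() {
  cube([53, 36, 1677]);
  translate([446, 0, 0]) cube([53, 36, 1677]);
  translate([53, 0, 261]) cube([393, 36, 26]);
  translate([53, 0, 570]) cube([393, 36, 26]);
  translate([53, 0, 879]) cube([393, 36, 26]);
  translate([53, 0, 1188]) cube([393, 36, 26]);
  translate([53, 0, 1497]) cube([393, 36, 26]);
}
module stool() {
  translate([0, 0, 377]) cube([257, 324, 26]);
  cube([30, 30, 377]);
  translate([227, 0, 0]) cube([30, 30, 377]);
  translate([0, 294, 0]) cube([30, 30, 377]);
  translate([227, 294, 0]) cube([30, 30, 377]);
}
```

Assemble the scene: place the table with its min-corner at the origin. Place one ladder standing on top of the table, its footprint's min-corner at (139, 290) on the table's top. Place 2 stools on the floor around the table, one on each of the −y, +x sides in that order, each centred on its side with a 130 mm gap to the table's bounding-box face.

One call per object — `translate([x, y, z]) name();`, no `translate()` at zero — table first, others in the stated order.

table();
translate([139, 290, 680]) ladder();
translate([412, -454, 0]) stool();
translate([1211, 229, 0]) stool();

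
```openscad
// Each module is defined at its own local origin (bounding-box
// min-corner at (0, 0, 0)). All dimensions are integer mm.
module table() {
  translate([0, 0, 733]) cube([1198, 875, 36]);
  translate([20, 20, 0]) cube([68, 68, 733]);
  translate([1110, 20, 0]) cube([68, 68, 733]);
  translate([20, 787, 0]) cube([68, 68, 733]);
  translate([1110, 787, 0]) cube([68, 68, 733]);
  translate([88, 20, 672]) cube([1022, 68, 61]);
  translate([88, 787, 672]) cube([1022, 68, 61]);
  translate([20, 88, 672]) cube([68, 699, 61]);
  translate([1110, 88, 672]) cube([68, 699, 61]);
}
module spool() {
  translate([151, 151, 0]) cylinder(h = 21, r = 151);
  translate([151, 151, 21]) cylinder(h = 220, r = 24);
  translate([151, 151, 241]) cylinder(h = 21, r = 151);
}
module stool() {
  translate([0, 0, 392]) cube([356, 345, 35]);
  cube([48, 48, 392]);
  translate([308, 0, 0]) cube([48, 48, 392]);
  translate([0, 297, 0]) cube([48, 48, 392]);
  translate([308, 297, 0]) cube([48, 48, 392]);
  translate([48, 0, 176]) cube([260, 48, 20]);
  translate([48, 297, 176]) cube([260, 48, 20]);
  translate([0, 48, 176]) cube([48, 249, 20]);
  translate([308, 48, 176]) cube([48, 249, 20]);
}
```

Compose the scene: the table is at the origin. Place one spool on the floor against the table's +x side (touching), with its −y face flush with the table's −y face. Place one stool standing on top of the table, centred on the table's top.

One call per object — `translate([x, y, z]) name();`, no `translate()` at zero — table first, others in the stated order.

table();
translate([1198, 0, 0]) spool();
translate([421, 265, 769]) stool();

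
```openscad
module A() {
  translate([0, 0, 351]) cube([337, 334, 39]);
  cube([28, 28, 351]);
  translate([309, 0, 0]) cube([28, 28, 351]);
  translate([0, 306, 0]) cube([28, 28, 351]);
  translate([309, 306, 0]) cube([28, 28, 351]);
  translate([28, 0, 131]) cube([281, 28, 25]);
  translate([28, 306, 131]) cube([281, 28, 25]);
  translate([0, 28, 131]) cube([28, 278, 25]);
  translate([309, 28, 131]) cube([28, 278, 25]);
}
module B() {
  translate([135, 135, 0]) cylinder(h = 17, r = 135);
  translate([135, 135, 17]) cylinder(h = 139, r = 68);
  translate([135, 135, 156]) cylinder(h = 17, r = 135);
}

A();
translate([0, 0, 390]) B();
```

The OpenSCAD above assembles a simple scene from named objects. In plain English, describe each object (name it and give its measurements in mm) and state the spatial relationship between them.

A is a simple wooden stool: a rectangular seat 337 mm (x) by 334 mm (y), 39 mm thick, top face at z = 390 mm, on four square legs, each 28×28 mm in cross-section. The legs rest on z = 0, each flush with a corner of the seat. Four stretchers, 28 mm wide and 25 mm tall, connect adjacent legs with their undersides at z = 131 mm, each running between the inner faces of the legs it joins and aligned with the legs' outer faces on the other axis.

B is a spool: two coaxial disc flanges of radius 135 mm and thickness 17 mm, joined by a core cylinder of radius 68 mm and height 139 mm. The lower flange rests on z = 0 and the three cylinders share a vertical axis.

The spool is on top of the stool.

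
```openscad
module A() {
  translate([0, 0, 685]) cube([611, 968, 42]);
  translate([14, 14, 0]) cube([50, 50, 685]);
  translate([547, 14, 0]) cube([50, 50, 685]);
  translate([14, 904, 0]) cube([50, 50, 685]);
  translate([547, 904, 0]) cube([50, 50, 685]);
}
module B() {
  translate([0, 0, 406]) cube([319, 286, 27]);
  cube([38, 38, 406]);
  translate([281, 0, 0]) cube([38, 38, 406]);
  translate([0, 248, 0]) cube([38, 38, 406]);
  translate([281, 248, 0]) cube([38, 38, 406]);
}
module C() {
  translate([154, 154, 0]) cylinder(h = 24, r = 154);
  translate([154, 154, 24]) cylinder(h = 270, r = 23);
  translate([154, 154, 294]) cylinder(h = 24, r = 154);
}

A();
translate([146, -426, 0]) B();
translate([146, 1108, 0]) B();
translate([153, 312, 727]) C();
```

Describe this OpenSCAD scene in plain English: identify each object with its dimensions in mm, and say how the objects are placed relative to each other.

A is a rectangular dining table. The top is 611×968×42 mm with its upper surface at z = 727 mm. It stands on four 50×50 mm square legs, each inset 14 mm from the nearest pair of top edges, running from the floor to the underside of the top.

B is a four-legged stool. The seat is 319×286 mm, 27 mm thick, top at z = 433 mm. It stands on four square legs, each 38×38 mm in cross-section, from z = 0 to the seat underside, each flush with a corner of the seat.

C is a spool: two coaxial disc flanges of radius 154 mm and thickness 24 mm, joined by a core cylinder of radius 23 mm and height 270 mm. The lower flange rests on z = 0 and the three cylinders share a vertical axis.

Two stools sit around the table at the −y, +y sides. The spool is on top of the table.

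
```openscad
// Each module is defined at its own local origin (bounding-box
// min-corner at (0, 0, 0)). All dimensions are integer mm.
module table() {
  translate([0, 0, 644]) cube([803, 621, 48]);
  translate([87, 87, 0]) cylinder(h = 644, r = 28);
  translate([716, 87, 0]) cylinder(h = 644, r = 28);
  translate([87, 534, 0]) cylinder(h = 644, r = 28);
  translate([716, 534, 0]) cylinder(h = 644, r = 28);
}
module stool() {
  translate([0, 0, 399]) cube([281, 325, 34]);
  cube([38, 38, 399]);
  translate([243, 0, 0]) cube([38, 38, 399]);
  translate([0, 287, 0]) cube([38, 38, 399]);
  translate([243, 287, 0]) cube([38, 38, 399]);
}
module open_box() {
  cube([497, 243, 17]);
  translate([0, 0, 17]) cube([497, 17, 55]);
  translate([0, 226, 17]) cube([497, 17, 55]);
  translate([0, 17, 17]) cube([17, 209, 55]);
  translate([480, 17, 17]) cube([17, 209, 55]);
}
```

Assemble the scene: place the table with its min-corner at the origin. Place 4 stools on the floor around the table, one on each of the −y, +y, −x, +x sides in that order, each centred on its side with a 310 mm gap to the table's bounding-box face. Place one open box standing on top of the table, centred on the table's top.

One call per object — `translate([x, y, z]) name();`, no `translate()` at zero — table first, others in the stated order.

table();
translate([261, -635, 0]) stool();
translate([261, 931, 0]) stool();
translate([-591, 148, 0]) stool();
translate([1113, 148, 0]) stool();
translate([153, 189, 692]) open_box();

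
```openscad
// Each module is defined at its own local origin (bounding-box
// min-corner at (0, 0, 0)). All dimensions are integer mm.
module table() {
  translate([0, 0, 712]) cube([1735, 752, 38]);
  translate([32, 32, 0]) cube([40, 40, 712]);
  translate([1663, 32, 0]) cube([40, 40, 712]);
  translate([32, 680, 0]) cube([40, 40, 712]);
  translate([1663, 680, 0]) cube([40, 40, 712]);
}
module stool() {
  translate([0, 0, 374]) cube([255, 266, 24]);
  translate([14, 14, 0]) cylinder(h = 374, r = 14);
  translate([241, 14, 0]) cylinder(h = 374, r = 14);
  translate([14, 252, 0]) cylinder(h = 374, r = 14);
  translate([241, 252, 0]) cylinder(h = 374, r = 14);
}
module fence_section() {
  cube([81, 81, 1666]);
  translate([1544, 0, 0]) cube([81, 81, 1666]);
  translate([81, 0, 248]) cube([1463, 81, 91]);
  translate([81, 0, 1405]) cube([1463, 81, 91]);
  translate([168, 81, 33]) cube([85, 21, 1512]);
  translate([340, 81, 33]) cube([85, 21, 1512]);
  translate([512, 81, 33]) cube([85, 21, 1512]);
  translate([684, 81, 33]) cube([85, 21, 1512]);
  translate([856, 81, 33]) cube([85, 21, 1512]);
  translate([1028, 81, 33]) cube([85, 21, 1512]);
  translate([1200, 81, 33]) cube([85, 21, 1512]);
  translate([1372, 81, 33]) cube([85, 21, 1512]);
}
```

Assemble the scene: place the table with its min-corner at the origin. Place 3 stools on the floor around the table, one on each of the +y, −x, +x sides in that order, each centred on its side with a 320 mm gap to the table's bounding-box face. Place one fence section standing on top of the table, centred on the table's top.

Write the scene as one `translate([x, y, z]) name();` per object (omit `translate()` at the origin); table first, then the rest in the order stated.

table();
translate([740, 1072, 0]) stool();
translate([-575, 243, 0]) stool();
translate([2055, 243, 0]) stool();
translate([55, 325, 750]) fence_section();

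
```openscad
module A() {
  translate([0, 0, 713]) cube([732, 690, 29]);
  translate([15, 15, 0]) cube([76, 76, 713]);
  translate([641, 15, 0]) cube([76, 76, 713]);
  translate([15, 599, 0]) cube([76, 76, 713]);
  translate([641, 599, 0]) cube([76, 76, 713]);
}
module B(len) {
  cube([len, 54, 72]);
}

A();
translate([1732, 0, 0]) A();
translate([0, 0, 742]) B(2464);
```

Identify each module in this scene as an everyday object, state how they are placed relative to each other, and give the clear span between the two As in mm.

A is a table. B is a beam. A beam spans the tops of two tables. The clear span between the two tables is 1000 mm.

Second table starts at x = 1732; first ends at x = 732; clear span = 1732 − 732 = 1000 mm.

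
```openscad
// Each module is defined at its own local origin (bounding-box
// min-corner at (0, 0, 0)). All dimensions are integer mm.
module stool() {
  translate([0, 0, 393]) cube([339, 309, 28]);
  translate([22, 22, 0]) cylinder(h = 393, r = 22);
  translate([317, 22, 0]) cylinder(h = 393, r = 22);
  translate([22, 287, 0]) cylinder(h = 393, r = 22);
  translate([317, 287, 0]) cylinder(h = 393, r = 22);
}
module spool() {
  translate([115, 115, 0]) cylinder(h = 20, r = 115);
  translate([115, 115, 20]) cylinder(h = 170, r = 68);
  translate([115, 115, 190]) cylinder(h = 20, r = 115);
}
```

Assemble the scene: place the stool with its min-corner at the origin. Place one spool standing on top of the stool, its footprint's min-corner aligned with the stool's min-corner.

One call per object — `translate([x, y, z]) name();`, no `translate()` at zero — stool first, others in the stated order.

stool();
translate([0, 0, 421]) spool();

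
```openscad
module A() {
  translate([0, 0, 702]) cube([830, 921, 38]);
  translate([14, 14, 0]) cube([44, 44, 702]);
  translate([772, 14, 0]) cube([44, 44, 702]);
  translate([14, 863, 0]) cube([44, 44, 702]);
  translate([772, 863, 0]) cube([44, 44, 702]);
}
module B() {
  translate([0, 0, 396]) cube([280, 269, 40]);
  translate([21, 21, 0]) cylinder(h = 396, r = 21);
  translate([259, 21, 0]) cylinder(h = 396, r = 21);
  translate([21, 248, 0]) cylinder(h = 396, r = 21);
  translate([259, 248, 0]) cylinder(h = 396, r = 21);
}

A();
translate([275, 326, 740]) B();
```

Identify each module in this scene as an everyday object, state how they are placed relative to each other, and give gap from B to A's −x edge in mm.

The stool's min-x is at 275; the table's min-x is 0; gap = 275 mm.

A is a table. B is a stool. The stool is on top of the table, centred. The gap from the stool to the table's −x edge is 275 mm.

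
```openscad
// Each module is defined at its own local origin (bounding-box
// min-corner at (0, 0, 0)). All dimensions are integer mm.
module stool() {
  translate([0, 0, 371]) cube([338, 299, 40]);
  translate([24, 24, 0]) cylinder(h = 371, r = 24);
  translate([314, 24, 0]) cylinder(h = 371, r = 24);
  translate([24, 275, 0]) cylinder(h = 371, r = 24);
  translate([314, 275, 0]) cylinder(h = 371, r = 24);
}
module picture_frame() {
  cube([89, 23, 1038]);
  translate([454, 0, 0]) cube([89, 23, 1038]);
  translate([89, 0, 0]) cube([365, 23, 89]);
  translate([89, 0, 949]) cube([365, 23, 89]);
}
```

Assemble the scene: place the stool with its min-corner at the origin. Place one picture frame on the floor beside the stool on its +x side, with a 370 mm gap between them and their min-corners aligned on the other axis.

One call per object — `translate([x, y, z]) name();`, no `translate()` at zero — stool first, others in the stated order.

stool();
translate([708, 0, 0]) picture_frame();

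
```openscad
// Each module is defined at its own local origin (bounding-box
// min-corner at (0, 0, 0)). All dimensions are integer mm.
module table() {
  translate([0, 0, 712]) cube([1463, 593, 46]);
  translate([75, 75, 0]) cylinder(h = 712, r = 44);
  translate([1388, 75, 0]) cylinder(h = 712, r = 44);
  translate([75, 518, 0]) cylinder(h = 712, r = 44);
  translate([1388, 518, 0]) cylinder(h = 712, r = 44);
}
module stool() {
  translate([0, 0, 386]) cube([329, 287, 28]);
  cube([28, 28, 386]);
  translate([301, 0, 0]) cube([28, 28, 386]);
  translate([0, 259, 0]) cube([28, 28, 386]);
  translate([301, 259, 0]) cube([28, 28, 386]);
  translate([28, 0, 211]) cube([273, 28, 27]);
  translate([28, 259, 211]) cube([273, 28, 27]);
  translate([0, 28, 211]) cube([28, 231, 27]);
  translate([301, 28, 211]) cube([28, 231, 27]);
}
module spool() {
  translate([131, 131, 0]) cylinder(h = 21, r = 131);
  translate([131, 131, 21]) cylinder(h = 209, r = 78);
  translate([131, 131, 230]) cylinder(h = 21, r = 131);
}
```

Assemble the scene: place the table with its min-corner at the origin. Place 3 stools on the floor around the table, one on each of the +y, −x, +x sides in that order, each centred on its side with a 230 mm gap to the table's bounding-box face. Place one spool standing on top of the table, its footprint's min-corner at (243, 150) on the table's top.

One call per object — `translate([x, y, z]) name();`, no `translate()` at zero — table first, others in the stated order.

table();
translate([567, 823, 0]) stool();
translate([-559, 153, 0]) stool();
translate([1693, 153, 0]) stool();
translate([243, 150, 758]) spool();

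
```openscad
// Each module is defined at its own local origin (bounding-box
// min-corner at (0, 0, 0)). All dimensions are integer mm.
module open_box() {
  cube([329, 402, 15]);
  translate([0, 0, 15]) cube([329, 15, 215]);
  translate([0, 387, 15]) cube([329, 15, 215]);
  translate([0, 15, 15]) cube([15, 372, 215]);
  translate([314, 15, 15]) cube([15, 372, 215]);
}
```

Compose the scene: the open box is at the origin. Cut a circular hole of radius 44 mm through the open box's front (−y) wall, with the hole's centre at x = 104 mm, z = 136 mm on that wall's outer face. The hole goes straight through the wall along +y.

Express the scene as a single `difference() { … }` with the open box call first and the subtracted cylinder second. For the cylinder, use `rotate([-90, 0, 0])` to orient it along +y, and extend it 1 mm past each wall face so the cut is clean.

difference() {
  open_box();
  translate([104, -1, 136]) rotate([-90, 0, 0]) cylinder(h = 17, r = 44);
}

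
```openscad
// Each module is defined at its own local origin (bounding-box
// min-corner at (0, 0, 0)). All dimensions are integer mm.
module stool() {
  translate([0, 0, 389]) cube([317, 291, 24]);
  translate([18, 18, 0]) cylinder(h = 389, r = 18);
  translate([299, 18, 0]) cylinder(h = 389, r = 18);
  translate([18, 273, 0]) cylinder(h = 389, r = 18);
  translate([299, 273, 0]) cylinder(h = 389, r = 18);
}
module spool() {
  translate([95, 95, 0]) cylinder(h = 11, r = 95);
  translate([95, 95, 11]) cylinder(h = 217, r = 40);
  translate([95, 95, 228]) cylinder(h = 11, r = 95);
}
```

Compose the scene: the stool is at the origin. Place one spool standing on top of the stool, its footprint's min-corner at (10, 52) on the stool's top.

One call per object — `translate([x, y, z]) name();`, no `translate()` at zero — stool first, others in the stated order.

stool();
translate([10, 52, 413]) spool();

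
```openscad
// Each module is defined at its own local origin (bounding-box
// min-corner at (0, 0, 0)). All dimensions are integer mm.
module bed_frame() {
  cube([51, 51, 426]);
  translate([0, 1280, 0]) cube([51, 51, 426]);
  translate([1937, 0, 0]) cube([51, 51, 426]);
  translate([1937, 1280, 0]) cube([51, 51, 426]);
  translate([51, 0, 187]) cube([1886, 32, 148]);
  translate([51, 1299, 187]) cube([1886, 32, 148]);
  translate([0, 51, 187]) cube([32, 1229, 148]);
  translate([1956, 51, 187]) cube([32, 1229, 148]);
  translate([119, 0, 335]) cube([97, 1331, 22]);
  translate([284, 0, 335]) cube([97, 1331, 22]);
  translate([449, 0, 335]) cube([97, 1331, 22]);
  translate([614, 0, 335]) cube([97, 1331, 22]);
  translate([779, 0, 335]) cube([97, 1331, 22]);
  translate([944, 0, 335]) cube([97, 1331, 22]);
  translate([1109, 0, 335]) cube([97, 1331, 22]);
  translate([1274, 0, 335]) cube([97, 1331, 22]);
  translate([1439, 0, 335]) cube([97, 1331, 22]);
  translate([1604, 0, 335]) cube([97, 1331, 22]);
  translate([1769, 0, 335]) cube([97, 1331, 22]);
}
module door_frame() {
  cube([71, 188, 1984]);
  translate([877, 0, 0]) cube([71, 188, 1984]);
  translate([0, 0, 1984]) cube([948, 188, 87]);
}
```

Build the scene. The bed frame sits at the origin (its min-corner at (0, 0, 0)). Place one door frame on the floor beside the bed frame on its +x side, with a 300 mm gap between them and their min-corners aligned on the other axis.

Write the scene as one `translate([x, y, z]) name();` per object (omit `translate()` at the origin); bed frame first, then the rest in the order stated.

bed_frame();
translate([2288, 0, 0]) door_frame();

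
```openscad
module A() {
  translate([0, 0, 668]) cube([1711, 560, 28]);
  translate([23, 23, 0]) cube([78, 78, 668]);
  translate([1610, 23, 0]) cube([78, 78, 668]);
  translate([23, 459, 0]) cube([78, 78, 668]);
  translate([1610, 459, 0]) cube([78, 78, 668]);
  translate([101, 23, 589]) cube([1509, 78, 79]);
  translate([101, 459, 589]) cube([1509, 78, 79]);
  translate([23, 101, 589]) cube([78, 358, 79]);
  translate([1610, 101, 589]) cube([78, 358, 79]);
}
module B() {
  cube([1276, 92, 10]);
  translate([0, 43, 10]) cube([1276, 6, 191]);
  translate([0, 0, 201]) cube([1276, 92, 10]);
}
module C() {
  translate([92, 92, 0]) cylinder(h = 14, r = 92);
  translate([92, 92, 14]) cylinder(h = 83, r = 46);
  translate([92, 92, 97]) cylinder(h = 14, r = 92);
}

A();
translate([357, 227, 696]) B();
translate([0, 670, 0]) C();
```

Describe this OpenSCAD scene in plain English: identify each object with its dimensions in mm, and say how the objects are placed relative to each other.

A is a rectangular dining table. The top is 1711×560×28 mm with its upper surface at z = 696 mm. It stands on four 78×78 mm square legs, each inset 23 mm from the nearest pair of top edges, running from the floor to the underside of the top. Four apron rails, 78 mm thick and 79 mm tall, run between adjacent legs with their top edges flush with the underside of the top and their outer faces flush with the legs' outer faces.

B is an I-beam lying along x, 1276 mm long. Overall section height 211 mm. Two flanges 92 mm wide (y) and 10 mm thick, one on the floor and one at the top; a web 6 mm thick runs between them, centred on the flange width.

C is a spool: two coaxial disc flanges of radius 92 mm and thickness 14 mm, joined by a core cylinder of radius 46 mm and height 83 mm. The lower flange rests on z = 0 and the three cylinders share a vertical axis.

The I-beam is on top of the table. The spool is on the floor beside the table on its +y side.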